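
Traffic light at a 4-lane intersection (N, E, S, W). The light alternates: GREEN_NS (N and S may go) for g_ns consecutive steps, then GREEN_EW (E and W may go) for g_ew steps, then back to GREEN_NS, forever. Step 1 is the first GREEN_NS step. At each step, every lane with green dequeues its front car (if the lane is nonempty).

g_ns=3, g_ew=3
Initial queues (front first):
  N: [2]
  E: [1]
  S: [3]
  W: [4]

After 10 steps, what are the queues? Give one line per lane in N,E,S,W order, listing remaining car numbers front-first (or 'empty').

Step 1 [NS]: N:car2-GO,E:wait,S:car3-GO,W:wait | queues: N=0 E=1 S=0 W=1
Step 2 [NS]: N:empty,E:wait,S:empty,W:wait | queues: N=0 E=1 S=0 W=1
Step 3 [NS]: N:empty,E:wait,S:empty,W:wait | queues: N=0 E=1 S=0 W=1
Step 4 [EW]: N:wait,E:car1-GO,S:wait,W:car4-GO | queues: N=0 E=0 S=0 W=0

N: empty
E: empty
S: empty
W: empty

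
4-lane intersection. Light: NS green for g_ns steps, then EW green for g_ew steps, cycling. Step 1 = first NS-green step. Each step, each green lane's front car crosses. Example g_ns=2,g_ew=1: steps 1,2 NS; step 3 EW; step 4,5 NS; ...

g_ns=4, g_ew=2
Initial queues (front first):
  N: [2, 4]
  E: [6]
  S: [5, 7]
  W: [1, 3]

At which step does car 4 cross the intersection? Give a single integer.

Step 1 [NS]: N:car2-GO,E:wait,S:car5-GO,W:wait | queues: N=1 E=1 S=1 W=2
Step 2 [NS]: N:car4-GO,E:wait,S:car7-GO,W:wait | queues: N=0 E=1 S=0 W=2
Step 3 [NS]: N:empty,E:wait,S:empty,W:wait | queues: N=0 E=1 S=0 W=2
Step 4 [NS]: N:empty,E:wait,S:empty,W:wait | queues: N=0 E=1 S=0 W=2
Step 5 [EW]: N:wait,E:car6-GO,S:wait,W:car1-GO | queues: N=0 E=0 S=0 W=1
Step 6 [EW]: N:wait,E:empty,S:wait,W:car3-GO | queues: N=0 E=0 S=0 W=0
Car 4 crosses at step 2

2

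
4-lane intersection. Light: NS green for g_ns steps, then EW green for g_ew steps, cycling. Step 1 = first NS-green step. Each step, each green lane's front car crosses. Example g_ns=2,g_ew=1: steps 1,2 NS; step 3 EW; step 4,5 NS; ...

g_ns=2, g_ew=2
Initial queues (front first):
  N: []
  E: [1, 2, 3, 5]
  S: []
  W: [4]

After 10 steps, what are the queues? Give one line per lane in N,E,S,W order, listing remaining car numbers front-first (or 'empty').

Step 1 [NS]: N:empty,E:wait,S:empty,W:wait | queues: N=0 E=4 S=0 W=1
Step 2 [NS]: N:empty,E:wait,S:empty,W:wait | queues: N=0 E=4 S=0 W=1
Step 3 [EW]: N:wait,E:car1-GO,S:wait,W:car4-GO | queues: N=0 E=3 S=0 W=0
Step 4 [EW]: N:wait,E:car2-GO,S:wait,W:empty | queues: N=0 E=2 S=0 W=0
Step 5 [NS]: N:empty,E:wait,S:empty,W:wait | queues: N=0 E=2 S=0 W=0
Step 6 [NS]: N:empty,E:wait,S:empty,W:wait | queues: N=0 E=2 S=0 W=0
Step 7 [EW]: N:wait,E:car3-GO,S:wait,W:empty | queues: N=0 E=1 S=0 W=0
Step 8 [EW]: N:wait,E:car5-GO,S:wait,W:empty | queues: N=0 E=0 S=0 W=0

N: empty
E: empty
S: empty
W: empty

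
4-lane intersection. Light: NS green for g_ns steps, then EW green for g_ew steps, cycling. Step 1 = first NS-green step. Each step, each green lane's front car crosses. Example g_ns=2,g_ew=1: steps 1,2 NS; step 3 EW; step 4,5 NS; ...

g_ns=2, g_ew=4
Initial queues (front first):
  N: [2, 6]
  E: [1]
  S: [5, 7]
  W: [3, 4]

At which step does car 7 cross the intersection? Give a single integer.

Step 1 [NS]: N:car2-GO,E:wait,S:car5-GO,W:wait | queues: N=1 E=1 S=1 W=2
Step 2 [NS]: N:car6-GO,E:wait,S:car7-GO,W:wait | queues: N=0 E=1 S=0 W=2
Step 3 [EW]: N:wait,E:car1-GO,S:wait,W:car3-GO | queues: N=0 E=0 S=0 W=1
Step 4 [EW]: N:wait,E:empty,S:wait,W:car4-GO | queues: N=0 E=0 S=0 W=0
Car 7 crosses at step 2

2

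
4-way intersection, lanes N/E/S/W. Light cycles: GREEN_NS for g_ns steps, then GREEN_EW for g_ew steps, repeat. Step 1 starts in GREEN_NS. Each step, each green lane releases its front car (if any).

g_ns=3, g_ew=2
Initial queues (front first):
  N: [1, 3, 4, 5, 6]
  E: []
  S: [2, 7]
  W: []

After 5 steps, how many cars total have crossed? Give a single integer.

Step 1 [NS]: N:car1-GO,E:wait,S:car2-GO,W:wait | queues: N=4 E=0 S=1 W=0
Step 2 [NS]: N:car3-GO,E:wait,S:car7-GO,W:wait | queues: N=3 E=0 S=0 W=0
Step 3 [NS]: N:car4-GO,E:wait,S:empty,W:wait | queues: N=2 E=0 S=0 W=0
Step 4 [EW]: N:wait,E:empty,S:wait,W:empty | queues: N=2 E=0 S=0 W=0
Step 5 [EW]: N:wait,E:empty,S:wait,W:empty | queues: N=2 E=0 S=0 W=0
Cars crossed by step 5: 5

Answer: 5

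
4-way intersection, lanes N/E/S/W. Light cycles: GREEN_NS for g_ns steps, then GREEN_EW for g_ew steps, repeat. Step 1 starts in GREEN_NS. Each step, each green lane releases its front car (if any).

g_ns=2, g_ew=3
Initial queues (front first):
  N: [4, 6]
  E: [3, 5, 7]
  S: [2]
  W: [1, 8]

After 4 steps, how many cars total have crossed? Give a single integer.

Answer: 7

Derivation:
Step 1 [NS]: N:car4-GO,E:wait,S:car2-GO,W:wait | queues: N=1 E=3 S=0 W=2
Step 2 [NS]: N:car6-GO,E:wait,S:empty,W:wait | queues: N=0 E=3 S=0 W=2
Step 3 [EW]: N:wait,E:car3-GO,S:wait,W:car1-GO | queues: N=0 E=2 S=0 W=1
Step 4 [EW]: N:wait,E:car5-GO,S:wait,W:car8-GO | queues: N=0 E=1 S=0 W=0
Cars crossed by step 4: 7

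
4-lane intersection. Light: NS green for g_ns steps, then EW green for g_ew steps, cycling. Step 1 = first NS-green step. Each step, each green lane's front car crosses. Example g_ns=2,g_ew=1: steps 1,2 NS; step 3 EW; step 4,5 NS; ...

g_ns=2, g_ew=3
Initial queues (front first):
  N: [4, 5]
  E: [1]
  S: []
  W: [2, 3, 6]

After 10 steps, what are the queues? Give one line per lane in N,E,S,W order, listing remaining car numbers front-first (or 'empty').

Step 1 [NS]: N:car4-GO,E:wait,S:empty,W:wait | queues: N=1 E=1 S=0 W=3
Step 2 [NS]: N:car5-GO,E:wait,S:empty,W:wait | queues: N=0 E=1 S=0 W=3
Step 3 [EW]: N:wait,E:car1-GO,S:wait,W:car2-GO | queues: N=0 E=0 S=0 W=2
Step 4 [EW]: N:wait,E:empty,S:wait,W:car3-GO | queues: N=0 E=0 S=0 W=1
Step 5 [EW]: N:wait,E:empty,S:wait,W:car6-GO | queues: N=0 E=0 S=0 W=0

N: empty
E: empty
S: empty
W: empty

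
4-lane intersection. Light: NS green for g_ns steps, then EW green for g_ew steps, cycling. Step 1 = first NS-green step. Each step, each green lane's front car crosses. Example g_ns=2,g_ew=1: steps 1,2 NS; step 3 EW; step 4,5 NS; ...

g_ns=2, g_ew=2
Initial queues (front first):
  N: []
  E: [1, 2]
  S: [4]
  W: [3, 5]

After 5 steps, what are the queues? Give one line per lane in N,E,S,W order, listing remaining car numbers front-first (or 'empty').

Step 1 [NS]: N:empty,E:wait,S:car4-GO,W:wait | queues: N=0 E=2 S=0 W=2
Step 2 [NS]: N:empty,E:wait,S:empty,W:wait | queues: N=0 E=2 S=0 W=2
Step 3 [EW]: N:wait,E:car1-GO,S:wait,W:car3-GO | queues: N=0 E=1 S=0 W=1
Step 4 [EW]: N:wait,E:car2-GO,S:wait,W:car5-GO | queues: N=0 E=0 S=0 W=0

N: empty
E: empty
S: empty
W: empty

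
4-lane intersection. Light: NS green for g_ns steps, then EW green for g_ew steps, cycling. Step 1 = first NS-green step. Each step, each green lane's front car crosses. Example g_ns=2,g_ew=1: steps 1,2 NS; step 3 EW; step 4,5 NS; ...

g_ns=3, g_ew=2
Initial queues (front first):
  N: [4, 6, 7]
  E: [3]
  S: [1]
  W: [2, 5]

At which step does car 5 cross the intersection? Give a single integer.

Step 1 [NS]: N:car4-GO,E:wait,S:car1-GO,W:wait | queues: N=2 E=1 S=0 W=2
Step 2 [NS]: N:car6-GO,E:wait,S:empty,W:wait | queues: N=1 E=1 S=0 W=2
Step 3 [NS]: N:car7-GO,E:wait,S:empty,W:wait | queues: N=0 E=1 S=0 W=2
Step 4 [EW]: N:wait,E:car3-GO,S:wait,W:car2-GO | queues: N=0 E=0 S=0 W=1
Step 5 [EW]: N:wait,E:empty,S:wait,W:car5-GO | queues: N=0 E=0 S=0 W=0
Car 5 crosses at step 5

5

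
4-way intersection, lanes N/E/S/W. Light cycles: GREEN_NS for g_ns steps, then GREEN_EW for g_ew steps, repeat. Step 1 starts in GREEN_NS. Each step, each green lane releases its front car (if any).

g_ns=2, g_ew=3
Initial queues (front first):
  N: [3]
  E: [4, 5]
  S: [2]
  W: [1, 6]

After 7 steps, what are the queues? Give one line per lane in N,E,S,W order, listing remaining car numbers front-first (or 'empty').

Step 1 [NS]: N:car3-GO,E:wait,S:car2-GO,W:wait | queues: N=0 E=2 S=0 W=2
Step 2 [NS]: N:empty,E:wait,S:empty,W:wait | queues: N=0 E=2 S=0 W=2
Step 3 [EW]: N:wait,E:car4-GO,S:wait,W:car1-GO | queues: N=0 E=1 S=0 W=1
Step 4 [EW]: N:wait,E:car5-GO,S:wait,W:car6-GO | queues: N=0 E=0 S=0 W=0

N: empty
E: empty
S: empty
W: empty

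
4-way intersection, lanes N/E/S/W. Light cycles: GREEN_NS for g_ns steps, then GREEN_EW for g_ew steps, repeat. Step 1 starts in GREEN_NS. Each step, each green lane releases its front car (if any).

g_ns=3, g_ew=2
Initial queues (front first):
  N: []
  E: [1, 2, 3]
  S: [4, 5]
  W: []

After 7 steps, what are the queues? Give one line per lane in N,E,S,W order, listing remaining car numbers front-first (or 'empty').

Step 1 [NS]: N:empty,E:wait,S:car4-GO,W:wait | queues: N=0 E=3 S=1 W=0
Step 2 [NS]: N:empty,E:wait,S:car5-GO,W:wait | queues: N=0 E=3 S=0 W=0
Step 3 [NS]: N:empty,E:wait,S:empty,W:wait | queues: N=0 E=3 S=0 W=0
Step 4 [EW]: N:wait,E:car1-GO,S:wait,W:empty | queues: N=0 E=2 S=0 W=0
Step 5 [EW]: N:wait,E:car2-GO,S:wait,W:empty | queues: N=0 E=1 S=0 W=0
Step 6 [NS]: N:empty,E:wait,S:empty,W:wait | queues: N=0 E=1 S=0 W=0
Step 7 [NS]: N:empty,E:wait,S:empty,W:wait | queues: N=0 E=1 S=0 W=0

N: empty
E: 3
S: empty
W: empty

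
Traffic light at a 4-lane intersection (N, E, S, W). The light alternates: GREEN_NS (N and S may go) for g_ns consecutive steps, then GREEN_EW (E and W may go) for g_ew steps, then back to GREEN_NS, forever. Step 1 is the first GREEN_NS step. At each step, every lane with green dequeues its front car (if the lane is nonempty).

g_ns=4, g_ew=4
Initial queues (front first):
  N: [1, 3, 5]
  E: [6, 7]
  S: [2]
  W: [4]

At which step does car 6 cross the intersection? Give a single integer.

Step 1 [NS]: N:car1-GO,E:wait,S:car2-GO,W:wait | queues: N=2 E=2 S=0 W=1
Step 2 [NS]: N:car3-GO,E:wait,S:empty,W:wait | queues: N=1 E=2 S=0 W=1
Step 3 [NS]: N:car5-GO,E:wait,S:empty,W:wait | queues: N=0 E=2 S=0 W=1
Step 4 [NS]: N:empty,E:wait,S:empty,W:wait | queues: N=0 E=2 S=0 W=1
Step 5 [EW]: N:wait,E:car6-GO,S:wait,W:car4-GO | queues: N=0 E=1 S=0 W=0
Step 6 [EW]: N:wait,E:car7-GO,S:wait,W:empty | queues: N=0 E=0 S=0 W=0
Car 6 crosses at step 5

5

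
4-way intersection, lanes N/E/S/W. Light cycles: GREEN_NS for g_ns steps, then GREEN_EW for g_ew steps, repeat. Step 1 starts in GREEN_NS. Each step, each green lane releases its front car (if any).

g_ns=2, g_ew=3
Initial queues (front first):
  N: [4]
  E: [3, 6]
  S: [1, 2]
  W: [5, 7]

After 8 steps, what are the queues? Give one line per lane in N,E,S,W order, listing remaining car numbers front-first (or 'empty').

Step 1 [NS]: N:car4-GO,E:wait,S:car1-GO,W:wait | queues: N=0 E=2 S=1 W=2
Step 2 [NS]: N:empty,E:wait,S:car2-GO,W:wait | queues: N=0 E=2 S=0 W=2
Step 3 [EW]: N:wait,E:car3-GO,S:wait,W:car5-GO | queues: N=0 E=1 S=0 W=1
Step 4 [EW]: N:wait,E:car6-GO,S:wait,W:car7-GO | queues: N=0 E=0 S=0 W=0

N: empty
E: empty
S: empty
W: empty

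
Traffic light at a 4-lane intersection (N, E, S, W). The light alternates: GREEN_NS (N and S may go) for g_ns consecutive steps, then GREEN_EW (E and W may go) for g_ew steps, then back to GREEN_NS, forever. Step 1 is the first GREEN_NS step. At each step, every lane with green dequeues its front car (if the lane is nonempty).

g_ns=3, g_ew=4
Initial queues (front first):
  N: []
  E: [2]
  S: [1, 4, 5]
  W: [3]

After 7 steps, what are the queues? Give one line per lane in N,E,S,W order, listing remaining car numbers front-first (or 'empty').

Step 1 [NS]: N:empty,E:wait,S:car1-GO,W:wait | queues: N=0 E=1 S=2 W=1
Step 2 [NS]: N:empty,E:wait,S:car4-GO,W:wait | queues: N=0 E=1 S=1 W=1
Step 3 [NS]: N:empty,E:wait,S:car5-GO,W:wait | queues: N=0 E=1 S=0 W=1
Step 4 [EW]: N:wait,E:car2-GO,S:wait,W:car3-GO | queues: N=0 E=0 S=0 W=0

N: empty
E: empty
S: empty
W: empty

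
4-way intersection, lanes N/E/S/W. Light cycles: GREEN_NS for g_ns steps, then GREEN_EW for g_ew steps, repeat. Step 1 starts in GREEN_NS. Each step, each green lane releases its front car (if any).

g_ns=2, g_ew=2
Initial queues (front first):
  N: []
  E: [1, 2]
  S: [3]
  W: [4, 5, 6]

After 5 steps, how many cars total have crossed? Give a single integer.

Answer: 5

Derivation:
Step 1 [NS]: N:empty,E:wait,S:car3-GO,W:wait | queues: N=0 E=2 S=0 W=3
Step 2 [NS]: N:empty,E:wait,S:empty,W:wait | queues: N=0 E=2 S=0 W=3
Step 3 [EW]: N:wait,E:car1-GO,S:wait,W:car4-GO | queues: N=0 E=1 S=0 W=2
Step 4 [EW]: N:wait,E:car2-GO,S:wait,W:car5-GO | queues: N=0 E=0 S=0 W=1
Step 5 [NS]: N:empty,E:wait,S:empty,W:wait | queues: N=0 E=0 S=0 W=1
Cars crossed by step 5: 5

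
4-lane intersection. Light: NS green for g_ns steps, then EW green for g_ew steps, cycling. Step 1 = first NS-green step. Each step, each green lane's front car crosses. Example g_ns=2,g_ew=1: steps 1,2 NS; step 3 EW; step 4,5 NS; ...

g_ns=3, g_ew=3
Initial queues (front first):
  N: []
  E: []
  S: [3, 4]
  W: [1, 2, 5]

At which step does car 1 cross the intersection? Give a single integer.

Step 1 [NS]: N:empty,E:wait,S:car3-GO,W:wait | queues: N=0 E=0 S=1 W=3
Step 2 [NS]: N:empty,E:wait,S:car4-GO,W:wait | queues: N=0 E=0 S=0 W=3
Step 3 [NS]: N:empty,E:wait,S:empty,W:wait | queues: N=0 E=0 S=0 W=3
Step 4 [EW]: N:wait,E:empty,S:wait,W:car1-GO | queues: N=0 E=0 S=0 W=2
Step 5 [EW]: N:wait,E:empty,S:wait,W:car2-GO | queues: N=0 E=0 S=0 W=1
Step 6 [EW]: N:wait,E:empty,S:wait,W:car5-GO | queues: N=0 E=0 S=0 W=0
Car 1 crosses at step 4

4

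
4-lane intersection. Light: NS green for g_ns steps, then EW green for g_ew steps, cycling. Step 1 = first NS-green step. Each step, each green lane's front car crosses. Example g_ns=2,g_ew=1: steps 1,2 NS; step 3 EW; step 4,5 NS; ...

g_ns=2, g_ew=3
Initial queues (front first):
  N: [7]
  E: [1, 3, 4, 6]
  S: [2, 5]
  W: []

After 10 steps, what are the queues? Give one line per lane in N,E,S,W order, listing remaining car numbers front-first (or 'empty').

Step 1 [NS]: N:car7-GO,E:wait,S:car2-GO,W:wait | queues: N=0 E=4 S=1 W=0
Step 2 [NS]: N:empty,E:wait,S:car5-GO,W:wait | queues: N=0 E=4 S=0 W=0
Step 3 [EW]: N:wait,E:car1-GO,S:wait,W:empty | queues: N=0 E=3 S=0 W=0
Step 4 [EW]: N:wait,E:car3-GO,S:wait,W:empty | queues: N=0 E=2 S=0 W=0
Step 5 [EW]: N:wait,E:car4-GO,S:wait,W:empty | queues: N=0 E=1 S=0 W=0
Step 6 [NS]: N:empty,E:wait,S:empty,W:wait | queues: N=0 E=1 S=0 W=0
Step 7 [NS]: N:empty,E:wait,S:empty,W:wait | queues: N=0 E=1 S=0 W=0
Step 8 [EW]: N:wait,E:car6-GO,S:wait,W:empty | queues: N=0 E=0 S=0 W=0

N: empty
E: empty
S: empty
W: empty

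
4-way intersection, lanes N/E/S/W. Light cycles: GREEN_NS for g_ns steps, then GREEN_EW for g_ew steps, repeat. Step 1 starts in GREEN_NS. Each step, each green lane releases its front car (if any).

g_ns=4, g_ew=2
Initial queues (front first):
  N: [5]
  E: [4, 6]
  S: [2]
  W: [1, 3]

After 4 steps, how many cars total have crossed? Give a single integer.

Answer: 2

Derivation:
Step 1 [NS]: N:car5-GO,E:wait,S:car2-GO,W:wait | queues: N=0 E=2 S=0 W=2
Step 2 [NS]: N:empty,E:wait,S:empty,W:wait | queues: N=0 E=2 S=0 W=2
Step 3 [NS]: N:empty,E:wait,S:empty,W:wait | queues: N=0 E=2 S=0 W=2
Step 4 [NS]: N:empty,E:wait,S:empty,W:wait | queues: N=0 E=2 S=0 W=2
Cars crossed by step 4: 2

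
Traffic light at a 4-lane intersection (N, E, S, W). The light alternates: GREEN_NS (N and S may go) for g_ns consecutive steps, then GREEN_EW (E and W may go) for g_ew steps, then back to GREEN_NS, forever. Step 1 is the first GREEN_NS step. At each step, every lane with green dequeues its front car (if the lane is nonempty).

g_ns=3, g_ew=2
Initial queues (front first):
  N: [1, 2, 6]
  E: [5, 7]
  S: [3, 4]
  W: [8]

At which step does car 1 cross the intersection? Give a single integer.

Step 1 [NS]: N:car1-GO,E:wait,S:car3-GO,W:wait | queues: N=2 E=2 S=1 W=1
Step 2 [NS]: N:car2-GO,E:wait,S:car4-GO,W:wait | queues: N=1 E=2 S=0 W=1
Step 3 [NS]: N:car6-GO,E:wait,S:empty,W:wait | queues: N=0 E=2 S=0 W=1
Step 4 [EW]: N:wait,E:car5-GO,S:wait,W:car8-GO | queues: N=0 E=1 S=0 W=0
Step 5 [EW]: N:wait,E:car7-GO,S:wait,W:empty | queues: N=0 E=0 S=0 W=0
Car 1 crosses at step 1

1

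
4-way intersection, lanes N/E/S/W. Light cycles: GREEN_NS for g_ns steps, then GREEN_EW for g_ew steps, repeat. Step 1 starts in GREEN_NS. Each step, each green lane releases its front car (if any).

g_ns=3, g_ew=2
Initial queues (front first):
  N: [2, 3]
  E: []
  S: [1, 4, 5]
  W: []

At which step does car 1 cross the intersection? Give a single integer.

Step 1 [NS]: N:car2-GO,E:wait,S:car1-GO,W:wait | queues: N=1 E=0 S=2 W=0
Step 2 [NS]: N:car3-GO,E:wait,S:car4-GO,W:wait | queues: N=0 E=0 S=1 W=0
Step 3 [NS]: N:empty,E:wait,S:car5-GO,W:wait | queues: N=0 E=0 S=0 W=0
Car 1 crosses at step 1

1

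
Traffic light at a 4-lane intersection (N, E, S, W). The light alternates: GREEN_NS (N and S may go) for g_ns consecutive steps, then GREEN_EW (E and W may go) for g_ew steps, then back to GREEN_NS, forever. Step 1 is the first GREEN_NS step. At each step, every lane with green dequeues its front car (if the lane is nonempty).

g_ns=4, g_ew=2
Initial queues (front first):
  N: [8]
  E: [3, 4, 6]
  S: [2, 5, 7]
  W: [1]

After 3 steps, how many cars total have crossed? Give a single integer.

Step 1 [NS]: N:car8-GO,E:wait,S:car2-GO,W:wait | queues: N=0 E=3 S=2 W=1
Step 2 [NS]: N:empty,E:wait,S:car5-GO,W:wait | queues: N=0 E=3 S=1 W=1
Step 3 [NS]: N:empty,E:wait,S:car7-GO,W:wait | queues: N=0 E=3 S=0 W=1
Cars crossed by step 3: 4

Answer: 4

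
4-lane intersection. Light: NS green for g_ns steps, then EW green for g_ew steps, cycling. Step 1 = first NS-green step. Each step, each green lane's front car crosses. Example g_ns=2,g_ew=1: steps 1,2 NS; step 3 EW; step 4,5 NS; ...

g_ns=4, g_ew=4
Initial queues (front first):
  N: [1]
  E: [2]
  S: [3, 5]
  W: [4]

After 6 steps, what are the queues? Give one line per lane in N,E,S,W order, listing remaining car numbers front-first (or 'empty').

Step 1 [NS]: N:car1-GO,E:wait,S:car3-GO,W:wait | queues: N=0 E=1 S=1 W=1
Step 2 [NS]: N:empty,E:wait,S:car5-GO,W:wait | queues: N=0 E=1 S=0 W=1
Step 3 [NS]: N:empty,E:wait,S:empty,W:wait | queues: N=0 E=1 S=0 W=1
Step 4 [NS]: N:empty,E:wait,S:empty,W:wait | queues: N=0 E=1 S=0 W=1
Step 5 [EW]: N:wait,E:car2-GO,S:wait,W:car4-GO | queues: N=0 E=0 S=0 W=0

N: empty
E: empty
S: empty
W: empty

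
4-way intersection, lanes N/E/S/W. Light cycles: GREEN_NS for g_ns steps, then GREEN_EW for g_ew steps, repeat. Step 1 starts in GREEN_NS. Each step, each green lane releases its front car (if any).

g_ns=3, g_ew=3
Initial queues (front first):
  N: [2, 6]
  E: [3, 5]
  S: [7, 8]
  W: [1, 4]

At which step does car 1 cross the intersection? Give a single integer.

Step 1 [NS]: N:car2-GO,E:wait,S:car7-GO,W:wait | queues: N=1 E=2 S=1 W=2
Step 2 [NS]: N:car6-GO,E:wait,S:car8-GO,W:wait | queues: N=0 E=2 S=0 W=2
Step 3 [NS]: N:empty,E:wait,S:empty,W:wait | queues: N=0 E=2 S=0 W=2
Step 4 [EW]: N:wait,E:car3-GO,S:wait,W:car1-GO | queues: N=0 E=1 S=0 W=1
Step 5 [EW]: N:wait,E:car5-GO,S:wait,W:car4-GO | queues: N=0 E=0 S=0 W=0
Car 1 crosses at step 4

4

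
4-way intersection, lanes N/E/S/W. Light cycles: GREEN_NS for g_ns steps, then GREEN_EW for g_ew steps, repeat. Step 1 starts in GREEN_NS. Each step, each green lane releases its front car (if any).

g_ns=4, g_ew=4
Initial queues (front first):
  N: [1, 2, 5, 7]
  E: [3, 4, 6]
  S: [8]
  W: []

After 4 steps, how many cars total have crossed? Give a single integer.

Answer: 5

Derivation:
Step 1 [NS]: N:car1-GO,E:wait,S:car8-GO,W:wait | queues: N=3 E=3 S=0 W=0
Step 2 [NS]: N:car2-GO,E:wait,S:empty,W:wait | queues: N=2 E=3 S=0 W=0
Step 3 [NS]: N:car5-GO,E:wait,S:empty,W:wait | queues: N=1 E=3 S=0 W=0
Step 4 [NS]: N:car7-GO,E:wait,S:empty,W:wait | queues: N=0 E=3 S=0 W=0
Cars crossed by step 4: 5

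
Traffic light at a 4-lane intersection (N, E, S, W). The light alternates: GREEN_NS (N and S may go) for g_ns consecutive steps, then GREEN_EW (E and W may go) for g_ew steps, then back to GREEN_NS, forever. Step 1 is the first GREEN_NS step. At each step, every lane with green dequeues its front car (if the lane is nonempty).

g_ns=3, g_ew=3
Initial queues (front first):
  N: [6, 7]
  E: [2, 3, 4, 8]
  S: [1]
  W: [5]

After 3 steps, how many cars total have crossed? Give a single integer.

Answer: 3

Derivation:
Step 1 [NS]: N:car6-GO,E:wait,S:car1-GO,W:wait | queues: N=1 E=4 S=0 W=1
Step 2 [NS]: N:car7-GO,E:wait,S:empty,W:wait | queues: N=0 E=4 S=0 W=1
Step 3 [NS]: N:empty,E:wait,S:empty,W:wait | queues: N=0 E=4 S=0 W=1
Cars crossed by step 3: 3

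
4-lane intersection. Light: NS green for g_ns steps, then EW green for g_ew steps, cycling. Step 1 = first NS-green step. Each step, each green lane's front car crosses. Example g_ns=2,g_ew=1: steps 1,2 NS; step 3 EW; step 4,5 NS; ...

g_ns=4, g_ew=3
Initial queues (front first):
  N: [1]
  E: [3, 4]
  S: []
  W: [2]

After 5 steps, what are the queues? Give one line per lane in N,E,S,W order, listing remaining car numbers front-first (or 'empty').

Step 1 [NS]: N:car1-GO,E:wait,S:empty,W:wait | queues: N=0 E=2 S=0 W=1
Step 2 [NS]: N:empty,E:wait,S:empty,W:wait | queues: N=0 E=2 S=0 W=1
Step 3 [NS]: N:empty,E:wait,S:empty,W:wait | queues: N=0 E=2 S=0 W=1
Step 4 [NS]: N:empty,E:wait,S:empty,W:wait | queues: N=0 E=2 S=0 W=1
Step 5 [EW]: N:wait,E:car3-GO,S:wait,W:car2-GO | queues: N=0 E=1 S=0 W=0

N: empty
E: 4
S: empty
W: empty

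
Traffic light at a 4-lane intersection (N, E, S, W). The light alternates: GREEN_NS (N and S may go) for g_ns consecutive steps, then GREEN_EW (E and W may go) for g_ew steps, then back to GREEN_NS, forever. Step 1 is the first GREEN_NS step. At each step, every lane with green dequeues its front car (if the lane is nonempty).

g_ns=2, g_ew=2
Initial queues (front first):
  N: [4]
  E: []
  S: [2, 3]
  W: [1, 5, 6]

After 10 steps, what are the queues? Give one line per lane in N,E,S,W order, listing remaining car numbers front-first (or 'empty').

Step 1 [NS]: N:car4-GO,E:wait,S:car2-GO,W:wait | queues: N=0 E=0 S=1 W=3
Step 2 [NS]: N:empty,E:wait,S:car3-GO,W:wait | queues: N=0 E=0 S=0 W=3
Step 3 [EW]: N:wait,E:empty,S:wait,W:car1-GO | queues: N=0 E=0 S=0 W=2
Step 4 [EW]: N:wait,E:empty,S:wait,W:car5-GO | queues: N=0 E=0 S=0 W=1
Step 5 [NS]: N:empty,E:wait,S:empty,W:wait | queues: N=0 E=0 S=0 W=1
Step 6 [NS]: N:empty,E:wait,S:empty,W:wait | queues: N=0 E=0 S=0 W=1
Step 7 [EW]: N:wait,E:empty,S:wait,W:car6-GO | queues: N=0 E=0 S=0 W=0

N: empty
E: empty
S: empty
W: empty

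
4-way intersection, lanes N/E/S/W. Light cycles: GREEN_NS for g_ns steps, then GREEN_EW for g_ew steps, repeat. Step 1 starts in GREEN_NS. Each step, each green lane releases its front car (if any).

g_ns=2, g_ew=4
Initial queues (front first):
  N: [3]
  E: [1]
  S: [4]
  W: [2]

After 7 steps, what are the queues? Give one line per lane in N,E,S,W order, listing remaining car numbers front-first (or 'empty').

Step 1 [NS]: N:car3-GO,E:wait,S:car4-GO,W:wait | queues: N=0 E=1 S=0 W=1
Step 2 [NS]: N:empty,E:wait,S:empty,W:wait | queues: N=0 E=1 S=0 W=1
Step 3 [EW]: N:wait,E:car1-GO,S:wait,W:car2-GO | queues: N=0 E=0 S=0 W=0

N: empty
E: empty
S: empty
W: empty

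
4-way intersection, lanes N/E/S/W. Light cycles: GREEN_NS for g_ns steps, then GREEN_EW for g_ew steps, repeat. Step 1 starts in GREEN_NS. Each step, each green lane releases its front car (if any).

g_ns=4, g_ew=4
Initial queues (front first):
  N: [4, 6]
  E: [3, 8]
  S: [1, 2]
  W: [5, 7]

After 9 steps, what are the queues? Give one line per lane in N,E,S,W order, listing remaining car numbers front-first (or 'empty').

Step 1 [NS]: N:car4-GO,E:wait,S:car1-GO,W:wait | queues: N=1 E=2 S=1 W=2
Step 2 [NS]: N:car6-GO,E:wait,S:car2-GO,W:wait | queues: N=0 E=2 S=0 W=2
Step 3 [NS]: N:empty,E:wait,S:empty,W:wait | queues: N=0 E=2 S=0 W=2
Step 4 [NS]: N:empty,E:wait,S:empty,W:wait | queues: N=0 E=2 S=0 W=2
Step 5 [EW]: N:wait,E:car3-GO,S:wait,W:car5-GO | queues: N=0 E=1 S=0 W=1
Step 6 [EW]: N:wait,E:car8-GO,S:wait,W:car7-GO | queues: N=0 E=0 S=0 W=0

N: empty
E: empty
S: empty
W: empty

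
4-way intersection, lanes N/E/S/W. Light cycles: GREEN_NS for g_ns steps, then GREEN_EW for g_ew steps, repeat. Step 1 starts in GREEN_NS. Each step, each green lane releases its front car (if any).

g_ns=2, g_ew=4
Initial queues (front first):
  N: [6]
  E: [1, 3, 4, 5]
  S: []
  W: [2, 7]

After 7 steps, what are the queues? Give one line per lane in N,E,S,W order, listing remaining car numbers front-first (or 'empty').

Step 1 [NS]: N:car6-GO,E:wait,S:empty,W:wait | queues: N=0 E=4 S=0 W=2
Step 2 [NS]: N:empty,E:wait,S:empty,W:wait | queues: N=0 E=4 S=0 W=2
Step 3 [EW]: N:wait,E:car1-GO,S:wait,W:car2-GO | queues: N=0 E=3 S=0 W=1
Step 4 [EW]: N:wait,E:car3-GO,S:wait,W:car7-GO | queues: N=0 E=2 S=0 W=0
Step 5 [EW]: N:wait,E:car4-GO,S:wait,W:empty | queues: N=0 E=1 S=0 W=0
Step 6 [EW]: N:wait,E:car5-GO,S:wait,W:empty | queues: N=0 E=0 S=0 W=0

N: empty
E: empty
S: empty
W: empty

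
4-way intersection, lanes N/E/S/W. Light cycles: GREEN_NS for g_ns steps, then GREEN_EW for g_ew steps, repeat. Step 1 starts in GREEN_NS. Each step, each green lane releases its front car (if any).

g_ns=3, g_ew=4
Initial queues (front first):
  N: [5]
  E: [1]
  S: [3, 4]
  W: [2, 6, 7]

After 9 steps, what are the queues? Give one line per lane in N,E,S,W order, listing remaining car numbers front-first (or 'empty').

Step 1 [NS]: N:car5-GO,E:wait,S:car3-GO,W:wait | queues: N=0 E=1 S=1 W=3
Step 2 [NS]: N:empty,E:wait,S:car4-GO,W:wait | queues: N=0 E=1 S=0 W=3
Step 3 [NS]: N:empty,E:wait,S:empty,W:wait | queues: N=0 E=1 S=0 W=3
Step 4 [EW]: N:wait,E:car1-GO,S:wait,W:car2-GO | queues: N=0 E=0 S=0 W=2
Step 5 [EW]: N:wait,E:empty,S:wait,W:car6-GO | queues: N=0 E=0 S=0 W=1
Step 6 [EW]: N:wait,E:empty,S:wait,W:car7-GO | queues: N=0 E=0 S=0 W=0

N: empty
E: empty
S: empty
W: empty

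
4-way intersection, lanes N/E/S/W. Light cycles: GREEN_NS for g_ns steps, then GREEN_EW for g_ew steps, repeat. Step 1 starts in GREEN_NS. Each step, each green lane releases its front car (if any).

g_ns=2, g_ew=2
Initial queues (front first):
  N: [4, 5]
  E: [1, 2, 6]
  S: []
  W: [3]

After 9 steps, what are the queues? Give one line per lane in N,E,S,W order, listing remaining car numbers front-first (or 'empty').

Step 1 [NS]: N:car4-GO,E:wait,S:empty,W:wait | queues: N=1 E=3 S=0 W=1
Step 2 [NS]: N:car5-GO,E:wait,S:empty,W:wait | queues: N=0 E=3 S=0 W=1
Step 3 [EW]: N:wait,E:car1-GO,S:wait,W:car3-GO | queues: N=0 E=2 S=0 W=0
Step 4 [EW]: N:wait,E:car2-GO,S:wait,W:empty | queues: N=0 E=1 S=0 W=0
Step 5 [NS]: N:empty,E:wait,S:empty,W:wait | queues: N=0 E=1 S=0 W=0
Step 6 [NS]: N:empty,E:wait,S:empty,W:wait | queues: N=0 E=1 S=0 W=0
Step 7 [EW]: N:wait,E:car6-GO,S:wait,W:empty | queues: N=0 E=0 S=0 W=0

N: empty
E: empty
S: empty
W: empty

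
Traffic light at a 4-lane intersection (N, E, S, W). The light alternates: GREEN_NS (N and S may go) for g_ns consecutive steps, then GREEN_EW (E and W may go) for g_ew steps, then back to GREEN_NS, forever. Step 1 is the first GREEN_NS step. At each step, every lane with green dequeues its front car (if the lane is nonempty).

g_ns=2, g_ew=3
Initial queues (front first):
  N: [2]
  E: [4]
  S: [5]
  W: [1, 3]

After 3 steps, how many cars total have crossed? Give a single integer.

Answer: 4

Derivation:
Step 1 [NS]: N:car2-GO,E:wait,S:car5-GO,W:wait | queues: N=0 E=1 S=0 W=2
Step 2 [NS]: N:empty,E:wait,S:empty,W:wait | queues: N=0 E=1 S=0 W=2
Step 3 [EW]: N:wait,E:car4-GO,S:wait,W:car1-GO | queues: N=0 E=0 S=0 W=1
Cars crossed by step 3: 4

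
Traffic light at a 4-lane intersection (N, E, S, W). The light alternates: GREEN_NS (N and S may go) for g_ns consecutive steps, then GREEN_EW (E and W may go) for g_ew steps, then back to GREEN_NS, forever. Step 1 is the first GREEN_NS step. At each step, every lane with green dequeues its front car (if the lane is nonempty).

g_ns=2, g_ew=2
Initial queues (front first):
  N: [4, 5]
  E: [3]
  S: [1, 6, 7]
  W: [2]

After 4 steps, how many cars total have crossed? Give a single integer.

Answer: 6

Derivation:
Step 1 [NS]: N:car4-GO,E:wait,S:car1-GO,W:wait | queues: N=1 E=1 S=2 W=1
Step 2 [NS]: N:car5-GO,E:wait,S:car6-GO,W:wait | queues: N=0 E=1 S=1 W=1
Step 3 [EW]: N:wait,E:car3-GO,S:wait,W:car2-GO | queues: N=0 E=0 S=1 W=0
Step 4 [EW]: N:wait,E:empty,S:wait,W:empty | queues: N=0 E=0 S=1 W=0
Cars crossed by step 4: 6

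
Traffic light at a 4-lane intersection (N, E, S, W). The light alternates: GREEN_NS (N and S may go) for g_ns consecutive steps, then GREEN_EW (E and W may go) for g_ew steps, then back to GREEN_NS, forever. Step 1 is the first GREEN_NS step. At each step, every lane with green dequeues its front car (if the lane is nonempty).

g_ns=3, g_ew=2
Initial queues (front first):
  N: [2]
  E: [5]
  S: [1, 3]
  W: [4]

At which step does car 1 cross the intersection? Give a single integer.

Step 1 [NS]: N:car2-GO,E:wait,S:car1-GO,W:wait | queues: N=0 E=1 S=1 W=1
Step 2 [NS]: N:empty,E:wait,S:car3-GO,W:wait | queues: N=0 E=1 S=0 W=1
Step 3 [NS]: N:empty,E:wait,S:empty,W:wait | queues: N=0 E=1 S=0 W=1
Step 4 [EW]: N:wait,E:car5-GO,S:wait,W:car4-GO | queues: N=0 E=0 S=0 W=0
Car 1 crosses at step 1

1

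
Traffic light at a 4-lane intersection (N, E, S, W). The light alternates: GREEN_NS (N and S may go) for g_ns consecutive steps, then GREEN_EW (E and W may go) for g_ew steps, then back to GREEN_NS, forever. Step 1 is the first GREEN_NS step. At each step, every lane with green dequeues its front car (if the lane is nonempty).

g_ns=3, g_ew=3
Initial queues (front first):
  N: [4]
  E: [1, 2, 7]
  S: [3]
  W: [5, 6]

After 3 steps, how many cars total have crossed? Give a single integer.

Step 1 [NS]: N:car4-GO,E:wait,S:car3-GO,W:wait | queues: N=0 E=3 S=0 W=2
Step 2 [NS]: N:empty,E:wait,S:empty,W:wait | queues: N=0 E=3 S=0 W=2
Step 3 [NS]: N:empty,E:wait,S:empty,W:wait | queues: N=0 E=3 S=0 W=2
Cars crossed by step 3: 2

Answer: 2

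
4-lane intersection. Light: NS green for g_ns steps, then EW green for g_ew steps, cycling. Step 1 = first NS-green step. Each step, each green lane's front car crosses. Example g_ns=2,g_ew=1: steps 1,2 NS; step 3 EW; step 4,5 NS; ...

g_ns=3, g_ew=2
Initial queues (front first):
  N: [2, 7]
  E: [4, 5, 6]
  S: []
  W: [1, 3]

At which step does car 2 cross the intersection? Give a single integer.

Step 1 [NS]: N:car2-GO,E:wait,S:empty,W:wait | queues: N=1 E=3 S=0 W=2
Step 2 [NS]: N:car7-GO,E:wait,S:empty,W:wait | queues: N=0 E=3 S=0 W=2
Step 3 [NS]: N:empty,E:wait,S:empty,W:wait | queues: N=0 E=3 S=0 W=2
Step 4 [EW]: N:wait,E:car4-GO,S:wait,W:car1-GO | queues: N=0 E=2 S=0 W=1
Step 5 [EW]: N:wait,E:car5-GO,S:wait,W:car3-GO | queues: N=0 E=1 S=0 W=0
Step 6 [NS]: N:empty,E:wait,S:empty,W:wait | queues: N=0 E=1 S=0 W=0
Step 7 [NS]: N:empty,E:wait,S:empty,W:wait | queues: N=0 E=1 S=0 W=0
Step 8 [NS]: N:empty,E:wait,S:empty,W:wait | queues: N=0 E=1 S=0 W=0
Step 9 [EW]: N:wait,E:car6-GO,S:wait,W:empty | queues: N=0 E=0 S=0 W=0
Car 2 crosses at step 1

1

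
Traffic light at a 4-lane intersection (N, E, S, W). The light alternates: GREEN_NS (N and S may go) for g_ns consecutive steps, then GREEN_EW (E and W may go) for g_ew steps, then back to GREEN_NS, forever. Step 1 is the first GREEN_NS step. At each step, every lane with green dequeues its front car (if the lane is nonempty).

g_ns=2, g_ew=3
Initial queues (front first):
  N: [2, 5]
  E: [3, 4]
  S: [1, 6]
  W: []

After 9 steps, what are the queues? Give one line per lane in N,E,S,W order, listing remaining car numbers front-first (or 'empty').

Step 1 [NS]: N:car2-GO,E:wait,S:car1-GO,W:wait | queues: N=1 E=2 S=1 W=0
Step 2 [NS]: N:car5-GO,E:wait,S:car6-GO,W:wait | queues: N=0 E=2 S=0 W=0
Step 3 [EW]: N:wait,E:car3-GO,S:wait,W:empty | queues: N=0 E=1 S=0 W=0
Step 4 [EW]: N:wait,E:car4-GO,S:wait,W:empty | queues: N=0 E=0 S=0 W=0

N: empty
E: empty
S: empty
W: empty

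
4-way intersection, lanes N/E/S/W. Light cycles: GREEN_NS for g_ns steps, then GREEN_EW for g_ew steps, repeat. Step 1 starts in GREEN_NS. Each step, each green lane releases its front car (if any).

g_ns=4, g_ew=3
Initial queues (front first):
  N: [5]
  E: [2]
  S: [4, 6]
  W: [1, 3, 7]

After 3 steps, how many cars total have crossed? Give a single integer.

Step 1 [NS]: N:car5-GO,E:wait,S:car4-GO,W:wait | queues: N=0 E=1 S=1 W=3
Step 2 [NS]: N:empty,E:wait,S:car6-GO,W:wait | queues: N=0 E=1 S=0 W=3
Step 3 [NS]: N:empty,E:wait,S:empty,W:wait | queues: N=0 E=1 S=0 W=3
Cars crossed by step 3: 3

Answer: 3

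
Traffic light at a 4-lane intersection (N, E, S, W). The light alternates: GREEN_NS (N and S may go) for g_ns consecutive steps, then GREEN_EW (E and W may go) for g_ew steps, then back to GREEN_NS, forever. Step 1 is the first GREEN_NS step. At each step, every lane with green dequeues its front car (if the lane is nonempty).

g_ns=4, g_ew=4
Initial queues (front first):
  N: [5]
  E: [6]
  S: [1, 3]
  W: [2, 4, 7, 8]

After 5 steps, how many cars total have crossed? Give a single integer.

Answer: 5

Derivation:
Step 1 [NS]: N:car5-GO,E:wait,S:car1-GO,W:wait | queues: N=0 E=1 S=1 W=4
Step 2 [NS]: N:empty,E:wait,S:car3-GO,W:wait | queues: N=0 E=1 S=0 W=4
Step 3 [NS]: N:empty,E:wait,S:empty,W:wait | queues: N=0 E=1 S=0 W=4
Step 4 [NS]: N:empty,E:wait,S:empty,W:wait | queues: N=0 E=1 S=0 W=4
Step 5 [EW]: N:wait,E:car6-GO,S:wait,W:car2-GO | queues: N=0 E=0 S=0 W=3
Cars crossed by step 5: 5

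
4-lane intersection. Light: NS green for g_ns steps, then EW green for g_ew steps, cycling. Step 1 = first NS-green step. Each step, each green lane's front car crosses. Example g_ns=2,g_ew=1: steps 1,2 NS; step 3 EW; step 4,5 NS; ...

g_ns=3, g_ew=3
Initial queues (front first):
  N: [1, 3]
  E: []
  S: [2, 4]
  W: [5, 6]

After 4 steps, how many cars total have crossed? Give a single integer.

Answer: 5

Derivation:
Step 1 [NS]: N:car1-GO,E:wait,S:car2-GO,W:wait | queues: N=1 E=0 S=1 W=2
Step 2 [NS]: N:car3-GO,E:wait,S:car4-GO,W:wait | queues: N=0 E=0 S=0 W=2
Step 3 [NS]: N:empty,E:wait,S:empty,W:wait | queues: N=0 E=0 S=0 W=2
Step 4 [EW]: N:wait,E:empty,S:wait,W:car5-GO | queues: N=0 E=0 S=0 W=1
Cars crossed by step 4: 5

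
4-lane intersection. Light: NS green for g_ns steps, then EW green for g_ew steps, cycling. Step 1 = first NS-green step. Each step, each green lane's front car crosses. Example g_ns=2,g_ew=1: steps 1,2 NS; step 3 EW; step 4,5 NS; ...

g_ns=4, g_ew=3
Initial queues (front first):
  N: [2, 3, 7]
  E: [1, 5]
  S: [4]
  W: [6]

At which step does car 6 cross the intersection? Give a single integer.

Step 1 [NS]: N:car2-GO,E:wait,S:car4-GO,W:wait | queues: N=2 E=2 S=0 W=1
Step 2 [NS]: N:car3-GO,E:wait,S:empty,W:wait | queues: N=1 E=2 S=0 W=1
Step 3 [NS]: N:car7-GO,E:wait,S:empty,W:wait | queues: N=0 E=2 S=0 W=1
Step 4 [NS]: N:empty,E:wait,S:empty,W:wait | queues: N=0 E=2 S=0 W=1
Step 5 [EW]: N:wait,E:car1-GO,S:wait,W:car6-GO | queues: N=0 E=1 S=0 W=0
Step 6 [EW]: N:wait,E:car5-GO,S:wait,W:empty | queues: N=0 E=0 S=0 W=0
Car 6 crosses at step 5

5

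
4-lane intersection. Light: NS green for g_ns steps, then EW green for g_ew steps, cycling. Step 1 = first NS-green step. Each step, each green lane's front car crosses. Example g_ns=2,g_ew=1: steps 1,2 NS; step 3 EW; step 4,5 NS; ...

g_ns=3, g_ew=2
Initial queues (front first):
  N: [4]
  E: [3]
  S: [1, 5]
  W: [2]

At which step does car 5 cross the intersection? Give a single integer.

Step 1 [NS]: N:car4-GO,E:wait,S:car1-GO,W:wait | queues: N=0 E=1 S=1 W=1
Step 2 [NS]: N:empty,E:wait,S:car5-GO,W:wait | queues: N=0 E=1 S=0 W=1
Step 3 [NS]: N:empty,E:wait,S:empty,W:wait | queues: N=0 E=1 S=0 W=1
Step 4 [EW]: N:wait,E:car3-GO,S:wait,W:car2-GO | queues: N=0 E=0 S=0 W=0
Car 5 crosses at step 2

2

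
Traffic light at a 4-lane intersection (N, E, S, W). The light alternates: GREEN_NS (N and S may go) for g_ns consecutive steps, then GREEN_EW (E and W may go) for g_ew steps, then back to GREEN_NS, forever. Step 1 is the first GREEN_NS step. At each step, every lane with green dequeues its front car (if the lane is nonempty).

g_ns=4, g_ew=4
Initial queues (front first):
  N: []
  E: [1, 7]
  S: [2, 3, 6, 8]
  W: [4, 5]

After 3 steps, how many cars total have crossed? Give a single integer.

Answer: 3

Derivation:
Step 1 [NS]: N:empty,E:wait,S:car2-GO,W:wait | queues: N=0 E=2 S=3 W=2
Step 2 [NS]: N:empty,E:wait,S:car3-GO,W:wait | queues: N=0 E=2 S=2 W=2
Step 3 [NS]: N:empty,E:wait,S:car6-GO,W:wait | queues: N=0 E=2 S=1 W=2
Cars crossed by step 3: 3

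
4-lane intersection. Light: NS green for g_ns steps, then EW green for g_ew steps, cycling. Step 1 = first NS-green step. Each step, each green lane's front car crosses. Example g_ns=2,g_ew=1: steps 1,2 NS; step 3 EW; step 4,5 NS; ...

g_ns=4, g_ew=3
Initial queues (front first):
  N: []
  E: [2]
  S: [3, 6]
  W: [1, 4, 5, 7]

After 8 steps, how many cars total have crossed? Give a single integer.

Step 1 [NS]: N:empty,E:wait,S:car3-GO,W:wait | queues: N=0 E=1 S=1 W=4
Step 2 [NS]: N:empty,E:wait,S:car6-GO,W:wait | queues: N=0 E=1 S=0 W=4
Step 3 [NS]: N:empty,E:wait,S:empty,W:wait | queues: N=0 E=1 S=0 W=4
Step 4 [NS]: N:empty,E:wait,S:empty,W:wait | queues: N=0 E=1 S=0 W=4
Step 5 [EW]: N:wait,E:car2-GO,S:wait,W:car1-GO | queues: N=0 E=0 S=0 W=3
Step 6 [EW]: N:wait,E:empty,S:wait,W:car4-GO | queues: N=0 E=0 S=0 W=2
Step 7 [EW]: N:wait,E:empty,S:wait,W:car5-GO | queues: N=0 E=0 S=0 W=1
Step 8 [NS]: N:empty,E:wait,S:empty,W:wait | queues: N=0 E=0 S=0 W=1
Cars crossed by step 8: 6

Answer: 6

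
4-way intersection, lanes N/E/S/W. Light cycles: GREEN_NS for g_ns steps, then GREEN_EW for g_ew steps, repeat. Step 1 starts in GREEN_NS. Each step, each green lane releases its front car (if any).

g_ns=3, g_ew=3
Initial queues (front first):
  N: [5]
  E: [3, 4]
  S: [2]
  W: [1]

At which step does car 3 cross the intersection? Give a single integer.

Step 1 [NS]: N:car5-GO,E:wait,S:car2-GO,W:wait | queues: N=0 E=2 S=0 W=1
Step 2 [NS]: N:empty,E:wait,S:empty,W:wait | queues: N=0 E=2 S=0 W=1
Step 3 [NS]: N:empty,E:wait,S:empty,W:wait | queues: N=0 E=2 S=0 W=1
Step 4 [EW]: N:wait,E:car3-GO,S:wait,W:car1-GO | queues: N=0 E=1 S=0 W=0
Step 5 [EW]: N:wait,E:car4-GO,S:wait,W:empty | queues: N=0 E=0 S=0 W=0
Car 3 crosses at step 4

4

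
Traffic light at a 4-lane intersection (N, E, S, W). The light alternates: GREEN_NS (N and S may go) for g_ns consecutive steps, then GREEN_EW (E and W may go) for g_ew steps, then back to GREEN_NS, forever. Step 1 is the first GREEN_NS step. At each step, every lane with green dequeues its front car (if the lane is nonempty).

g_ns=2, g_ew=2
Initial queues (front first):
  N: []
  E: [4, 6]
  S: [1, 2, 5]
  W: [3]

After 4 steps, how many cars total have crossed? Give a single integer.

Step 1 [NS]: N:empty,E:wait,S:car1-GO,W:wait | queues: N=0 E=2 S=2 W=1
Step 2 [NS]: N:empty,E:wait,S:car2-GO,W:wait | queues: N=0 E=2 S=1 W=1
Step 3 [EW]: N:wait,E:car4-GO,S:wait,W:car3-GO | queues: N=0 E=1 S=1 W=0
Step 4 [EW]: N:wait,E:car6-GO,S:wait,W:empty | queues: N=0 E=0 S=1 W=0
Cars crossed by step 4: 5

Answer: 5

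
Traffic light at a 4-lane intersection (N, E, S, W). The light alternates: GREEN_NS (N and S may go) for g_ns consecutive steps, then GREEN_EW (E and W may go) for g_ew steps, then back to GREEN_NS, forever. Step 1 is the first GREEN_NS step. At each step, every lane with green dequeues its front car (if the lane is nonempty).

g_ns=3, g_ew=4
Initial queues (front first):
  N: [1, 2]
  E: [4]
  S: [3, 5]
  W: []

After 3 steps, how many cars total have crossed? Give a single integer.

Answer: 4

Derivation:
Step 1 [NS]: N:car1-GO,E:wait,S:car3-GO,W:wait | queues: N=1 E=1 S=1 W=0
Step 2 [NS]: N:car2-GO,E:wait,S:car5-GO,W:wait | queues: N=0 E=1 S=0 W=0
Step 3 [NS]: N:empty,E:wait,S:empty,W:wait | queues: N=0 E=1 S=0 W=0
Cars crossed by step 3: 4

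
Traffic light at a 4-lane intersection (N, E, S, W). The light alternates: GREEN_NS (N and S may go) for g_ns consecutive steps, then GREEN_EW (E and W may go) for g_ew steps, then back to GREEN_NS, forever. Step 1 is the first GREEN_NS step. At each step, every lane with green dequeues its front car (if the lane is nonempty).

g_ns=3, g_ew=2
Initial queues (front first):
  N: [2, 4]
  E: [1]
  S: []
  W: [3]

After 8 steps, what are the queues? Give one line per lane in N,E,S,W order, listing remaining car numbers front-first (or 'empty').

Step 1 [NS]: N:car2-GO,E:wait,S:empty,W:wait | queues: N=1 E=1 S=0 W=1
Step 2 [NS]: N:car4-GO,E:wait,S:empty,W:wait | queues: N=0 E=1 S=0 W=1
Step 3 [NS]: N:empty,E:wait,S:empty,W:wait | queues: N=0 E=1 S=0 W=1
Step 4 [EW]: N:wait,E:car1-GO,S:wait,W:car3-GO | queues: N=0 E=0 S=0 W=0

N: empty
E: empty
S: empty
W: empty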